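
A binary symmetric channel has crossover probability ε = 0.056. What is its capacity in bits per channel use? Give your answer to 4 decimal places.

Binary symmetric channel: C = 1 − h₂(ε) where h₂ is the binary entropy function.
h₂(0.056) = −0.056·log₂0.056 − 0.944·log₂0.944 = 0.3114.
C = 1 − 0.3114 = 0.6886 bits per channel use.

0.6886 bits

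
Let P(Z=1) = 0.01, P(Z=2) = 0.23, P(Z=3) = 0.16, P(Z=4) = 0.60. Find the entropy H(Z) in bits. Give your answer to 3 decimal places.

1.419 bits

H(Z) = −Σ p·log₂ p.
  −(0.01)·log₂(0.01) = 0.0664
  −(0.23)·log₂(0.23) = 0.4877
  −(0.16)·log₂(0.16) = 0.4230
  −(0.60)·log₂(0.60) = 0.4422
Sum: 0.0664 + 0.4877 + 0.4230 + 0.4422 = 1.419 bits.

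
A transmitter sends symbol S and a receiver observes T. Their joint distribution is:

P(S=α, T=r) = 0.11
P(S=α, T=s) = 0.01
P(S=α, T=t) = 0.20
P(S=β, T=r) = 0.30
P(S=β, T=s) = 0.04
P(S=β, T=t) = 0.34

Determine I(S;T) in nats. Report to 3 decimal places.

Marginals: p(S) = (0.3200, 0.6800), p(T) = (0.4100, 0.0500, 0.5400).
I(S;T) = Σ p(x,y)·ln[p(x,y)/(p(x)p(y))].
  (α,r): 0.11·ln(0.8384) = -0.0194
  (α,s): 0.01·ln(0.6250) = -0.0047
  (α,t): 0.20·ln(1.1574) = 0.0292
  (β,r): 0.30·ln(1.0760) = 0.0220
  (β,s): 0.04·ln(1.1765) = 0.0065
  (β,t): 0.34·ln(0.9259) = -0.0262
Sum = 0.007 nats.

0.007 nats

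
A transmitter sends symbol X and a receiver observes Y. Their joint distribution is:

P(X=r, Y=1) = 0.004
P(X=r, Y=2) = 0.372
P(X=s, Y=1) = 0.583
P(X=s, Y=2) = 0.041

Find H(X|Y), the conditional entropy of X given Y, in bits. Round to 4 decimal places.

0.2273 bits

Marginals: p(X) = (0.3760, 0.6240), p(Y) = (0.5870, 0.4130).
H(X|Y) = Σ p(Y) · H(X|Y=·).
  Y=1: p=0.5870, H(X|Y=1) = 0.0588
  Y=2: p=0.4130, H(X|Y=2) = 0.4667
Weighted sum = 0.2273 bits.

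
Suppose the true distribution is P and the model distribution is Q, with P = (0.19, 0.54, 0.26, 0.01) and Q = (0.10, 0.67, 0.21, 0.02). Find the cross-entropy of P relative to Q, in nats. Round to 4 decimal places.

1.0986 nats

H(P,Q) = −Σ p·ln q.
  −0.19·ln(0.10) = 0.43749
  −0.54·ln(0.67) = 0.21626
  −0.26·ln(0.21) = 0.40577
  −0.01·ln(0.02) = 0.03912
H(P,Q) = 1.0986 nats.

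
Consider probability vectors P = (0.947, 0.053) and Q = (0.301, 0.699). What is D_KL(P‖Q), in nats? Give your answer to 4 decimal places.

D(P‖Q) = Σ p·ln(p/q).
  0.947·ln(0.947/0.301) = 1.08544
  0.053·ln(0.053/0.699) = -0.13671
D(P‖Q) = 0.9487 nats.

0.9487 nats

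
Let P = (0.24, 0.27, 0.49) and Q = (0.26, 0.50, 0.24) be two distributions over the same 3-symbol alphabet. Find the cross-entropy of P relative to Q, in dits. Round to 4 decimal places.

H(P,Q) = −Σ p·log₁₀ q.
  −0.24·log₁₀(0.26) = 0.14041
  −0.27·log₁₀(0.50) = 0.08128
  −0.49·log₁₀(0.24) = 0.30370
H(P,Q) = 0.5254 dits.

0.5254 dits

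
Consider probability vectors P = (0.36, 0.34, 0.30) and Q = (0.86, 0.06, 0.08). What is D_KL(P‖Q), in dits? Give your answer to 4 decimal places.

D(P‖Q) = Σ p·log₁₀(p/q).
  0.36·log₁₀(0.36/0.86) = -0.13615
  0.34·log₁₀(0.34/0.06) = 0.25613
  0.30·log₁₀(0.30/0.08) = 0.17221
D(P‖Q) = 0.2922 dits.

0.2922 dits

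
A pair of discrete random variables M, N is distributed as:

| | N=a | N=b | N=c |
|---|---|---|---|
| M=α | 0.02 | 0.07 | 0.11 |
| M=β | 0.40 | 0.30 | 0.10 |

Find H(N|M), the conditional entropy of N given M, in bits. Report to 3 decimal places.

Marginals: p(M) = (0.2000, 0.8000), p(N) = (0.4200, 0.3700, 0.2100).
H(N|M) = Σ p(M) · H(N|M=·).
  M=α: p=0.2000, H(N|M=α) = 1.3367
  M=β: p=0.8000, H(N|M=β) = 1.4056
Weighted sum = 1.392 bits.

1.392 bits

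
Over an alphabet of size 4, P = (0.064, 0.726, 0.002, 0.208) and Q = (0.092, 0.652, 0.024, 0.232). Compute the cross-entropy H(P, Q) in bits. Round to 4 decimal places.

H(P,Q) = −Σ p·log₂ q.
  −0.064·log₂(0.092) = 0.22030
  −0.726·log₂(0.652) = 0.44798
  −0.002·log₂(0.024) = 0.01076
  −0.208·log₂(0.232) = 0.43842
H(P,Q) = 1.1175 bits.

1.1175 bits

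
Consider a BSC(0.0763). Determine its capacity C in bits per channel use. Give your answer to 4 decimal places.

Binary symmetric channel: C = 1 − h₂(ε) where h₂ is the binary entropy function.
h₂(0.0763) = −0.0763·log₂0.0763 − 0.9237·log₂0.9237 = 0.3890.
C = 1 − 0.3890 = 0.6110 bits per channel use.

0.6110 bits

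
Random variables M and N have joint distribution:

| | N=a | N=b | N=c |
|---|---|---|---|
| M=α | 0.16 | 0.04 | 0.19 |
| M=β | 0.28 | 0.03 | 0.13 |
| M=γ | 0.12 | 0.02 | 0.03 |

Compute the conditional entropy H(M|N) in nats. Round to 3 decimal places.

Chain rule: H(M|N) = H(M,N) − H(N).
Marginals: p(M) = (0.3900, 0.4400, 0.1700), p(N) = (0.5600, 0.0900, 0.3500).
H(M,N) = 1.9022 nats; H(N) = 0.9089 nats.
H(M|N) = 1.9022 − 0.9089 = 0.993 nats.

0.993 nats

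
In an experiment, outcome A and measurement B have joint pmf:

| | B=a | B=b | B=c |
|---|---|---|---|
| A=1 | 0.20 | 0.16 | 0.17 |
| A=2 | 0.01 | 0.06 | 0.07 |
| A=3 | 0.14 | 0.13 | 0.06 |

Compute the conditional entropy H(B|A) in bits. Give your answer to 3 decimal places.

1.513 bits

Marginals: p(A) = (0.5300, 0.1400, 0.3300), p(B) = (0.3500, 0.3500, 0.3000).
H(B|A) = Σ p(A) · H(B|A=·).
  A=1: p=0.5300, H(B|A=1) = 1.5784
  A=2: p=0.1400, H(B|A=2) = 1.2958
  A=3: p=0.3300, H(B|A=3) = 1.5014
Weighted sum = 1.513 bits.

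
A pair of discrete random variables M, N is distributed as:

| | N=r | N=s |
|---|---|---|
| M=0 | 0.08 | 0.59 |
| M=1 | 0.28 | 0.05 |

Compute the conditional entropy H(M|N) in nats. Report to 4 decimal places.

Marginals: p(M) = (0.6700, 0.3300), p(N) = (0.3600, 0.6400).
H(M|N) = Σ p(N) · H(M|N=·).
  N=r: p=0.3600, H(M|N=r) = 0.5297
  N=s: p=0.6400, H(M|N=s) = 0.2742
Weighted sum = 0.3662 nats.

0.3662 nats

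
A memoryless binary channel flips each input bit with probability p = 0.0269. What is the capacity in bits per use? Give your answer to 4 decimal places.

0.8214 bits

Binary symmetric channel: C = 1 − h₂(ε) where h₂ is the binary entropy function.
h₂(0.0269) = −0.0269·log₂0.0269 − 0.9731·log₂0.9731 = 0.1786.
C = 1 − 0.1786 = 0.8214 bits per channel use.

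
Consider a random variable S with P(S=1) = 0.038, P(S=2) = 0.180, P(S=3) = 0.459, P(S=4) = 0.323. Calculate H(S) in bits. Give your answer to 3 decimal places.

H(S) = −Σ p·log₂ p.
  −(0.038)·log₂(0.038) = 0.1793
  −(0.180)·log₂(0.180) = 0.4453
  −(0.459)·log₂(0.459) = 0.5157
  −(0.323)·log₂(0.323) = 0.5266
Sum: 0.1793 + 0.4453 + 0.5157 + 0.5266 = 1.667 bits.

1.667 bits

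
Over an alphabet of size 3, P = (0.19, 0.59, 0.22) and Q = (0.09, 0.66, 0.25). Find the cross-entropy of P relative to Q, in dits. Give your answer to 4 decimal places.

0.4376 dits

H(P,Q) = −Σ p·log₁₀ q.
  −0.19·log₁₀(0.09) = 0.19869
  −0.59·log₁₀(0.66) = 0.10647
  −0.22·log₁₀(0.25) = 0.13245
H(P,Q) = 0.4376 dits.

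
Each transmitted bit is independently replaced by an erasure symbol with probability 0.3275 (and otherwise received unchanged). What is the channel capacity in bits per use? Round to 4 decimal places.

0.6725 bits

Binary erasure channel: capacity C = 1 − ε.
C = 1 − 0.3275 = 0.6725 bits per channel use.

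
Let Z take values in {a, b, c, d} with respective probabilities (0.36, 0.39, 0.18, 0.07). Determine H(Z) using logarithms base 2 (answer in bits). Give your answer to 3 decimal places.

1.774 bits

H(Z) = −Σ p·log₂ p.
  −(0.36)·log₂(0.36) = 0.5306
  −(0.39)·log₂(0.39) = 0.5298
  −(0.18)·log₂(0.18) = 0.4453
  −(0.07)·log₂(0.07) = 0.2686
Sum: 0.5306 + 0.5298 + 0.4453 + 0.2686 = 1.774 bits.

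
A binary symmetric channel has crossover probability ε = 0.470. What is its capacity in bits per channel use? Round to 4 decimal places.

0.0026 bits

Binary symmetric channel: C = 1 − h₂(ε) where h₂ is the binary entropy function.
h₂(0.470) = −0.470·log₂0.470 − 0.530·log₂0.530 = 0.9974.
C = 1 − 0.9974 = 0.0026 bits per channel use.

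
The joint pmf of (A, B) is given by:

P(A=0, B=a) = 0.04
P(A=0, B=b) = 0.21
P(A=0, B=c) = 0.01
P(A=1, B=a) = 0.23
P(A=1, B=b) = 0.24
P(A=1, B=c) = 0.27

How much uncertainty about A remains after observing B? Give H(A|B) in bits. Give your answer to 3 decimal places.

Chain rule: H(A|B) = H(A,B) − H(B).
Marginals: p(A) = (0.2600, 0.7400), p(B) = (0.2700, 0.4500, 0.2800).
H(A,B) = 2.2168 bits; H(B) = 1.5426 bits.
H(A|B) = 2.2168 − 1.5426 = 0.674 bits.

0.674 bits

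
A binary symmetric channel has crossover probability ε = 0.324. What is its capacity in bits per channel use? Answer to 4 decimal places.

0.0913 bits

Binary symmetric channel: C = 1 − h₂(ε) where h₂ is the binary entropy function.
h₂(0.324) = −0.324·log₂0.324 − 0.676·log₂0.676 = 0.9087.
C = 1 − 0.9087 = 0.0913 bits per channel use.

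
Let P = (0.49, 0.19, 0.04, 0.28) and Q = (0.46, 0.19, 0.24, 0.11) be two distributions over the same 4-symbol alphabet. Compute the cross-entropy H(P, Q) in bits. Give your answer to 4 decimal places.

1.9782 bits

H(P,Q) = −Σ p·log₂ q.
  −0.49·log₂(0.46) = 0.54894
  −0.19·log₂(0.19) = 0.45523
  −0.04·log₂(0.24) = 0.08236
  −0.28·log₂(0.11) = 0.89164
H(P,Q) = 1.9782 bits.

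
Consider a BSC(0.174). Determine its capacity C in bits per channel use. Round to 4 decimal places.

Binary symmetric channel: C = 1 − h₂(ε) where h₂ is the binary entropy function.
h₂(0.174) = −0.174·log₂0.174 − 0.826·log₂0.826 = 0.6668.
C = 1 − 0.6668 = 0.3332 bits per channel use.

0.3332 bits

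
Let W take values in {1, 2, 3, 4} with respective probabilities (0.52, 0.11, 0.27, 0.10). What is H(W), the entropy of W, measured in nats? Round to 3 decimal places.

1.167 nats

H(W) = −Σ p·ln p.
  −(0.52)·ln(0.52) = 0.3400
  −(0.11)·ln(0.11) = 0.2428
  −(0.27)·ln(0.27) = 0.3535
  −(0.10)·ln(0.10) = 0.2303
Sum: 0.3400 + 0.2428 + 0.3535 + 0.2303 = 1.167 nats.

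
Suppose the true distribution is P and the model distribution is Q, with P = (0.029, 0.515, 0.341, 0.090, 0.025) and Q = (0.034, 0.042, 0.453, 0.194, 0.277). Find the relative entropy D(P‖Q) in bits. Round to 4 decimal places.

D(P‖Q) = Σ p·log₂(p/q).
  0.029·log₂(0.029/0.034) = -0.00665
  0.515·log₂(0.515/0.042) = 1.86230
  0.341·log₂(0.341/0.453) = -0.13972
  0.090·log₂(0.090/0.194) = -0.09973
  0.025·log₂(0.025/0.277) = -0.08675
D(P‖Q) = 1.5294 bits.

1.5294 bits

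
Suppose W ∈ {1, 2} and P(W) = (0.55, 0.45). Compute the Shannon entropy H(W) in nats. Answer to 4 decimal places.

H(W) = −Σ p·ln p.
  −(0.55)·ln(0.55) = 0.32881
  −(0.45)·ln(0.45) = 0.35933
Sum: 0.32881 + 0.35933 = 0.6881 nats.

0.6881 nats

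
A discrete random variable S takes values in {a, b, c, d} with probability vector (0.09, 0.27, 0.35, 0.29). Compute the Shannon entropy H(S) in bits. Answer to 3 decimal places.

1.871 bits

H(S) = −Σ p·log₂ p.
  −(0.09)·log₂(0.09) = 0.3127
  −(0.27)·log₂(0.27) = 0.5100
  −(0.35)·log₂(0.35) = 0.5301
  −(0.29)·log₂(0.29) = 0.5179
Sum: 0.3127 + 0.5100 + 0.5301 + 0.5179 = 1.871 bits.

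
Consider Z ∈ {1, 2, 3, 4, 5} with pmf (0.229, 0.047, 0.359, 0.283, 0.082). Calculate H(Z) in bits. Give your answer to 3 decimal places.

H(Z) = −Σ p·log₂ p.
  −(0.229)·log₂(0.229) = 0.4870
  −(0.047)·log₂(0.047) = 0.2073
  −(0.359)·log₂(0.359) = 0.5306
  −(0.283)·log₂(0.283) = 0.5154
  −(0.082)·log₂(0.082) = 0.2959
Sum: 0.4870 + 0.2073 + 0.5306 + 0.5154 + 0.2959 = 2.036 bits.

2.036 bits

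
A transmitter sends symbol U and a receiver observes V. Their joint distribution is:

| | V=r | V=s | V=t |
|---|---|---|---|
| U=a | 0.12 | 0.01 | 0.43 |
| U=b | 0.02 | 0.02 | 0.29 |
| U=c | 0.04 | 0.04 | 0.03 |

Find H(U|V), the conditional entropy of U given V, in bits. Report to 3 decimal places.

1.199 bits

Marginals: p(U) = (0.5600, 0.3300, 0.1100), p(V) = (0.1800, 0.0700, 0.7500).
H(U|V) = Σ p(V) · H(U|V=·).
  V=r: p=0.1800, H(U|V=r) = 1.2244
  V=s: p=0.0700, H(U|V=s) = 1.3788
  V=t: p=0.7500, H(U|V=t) = 1.1759
Weighted sum = 1.199 bits.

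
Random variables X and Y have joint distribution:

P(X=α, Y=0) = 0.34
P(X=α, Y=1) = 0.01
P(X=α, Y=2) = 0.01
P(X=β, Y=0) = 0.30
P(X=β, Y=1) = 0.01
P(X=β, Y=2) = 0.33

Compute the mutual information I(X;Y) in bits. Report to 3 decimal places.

Marginals: p(X) = (0.3600, 0.6400), p(Y) = (0.6400, 0.0200, 0.3400).
I(X;Y) = Σ p(x,y)·log₂[p(x,y)/(p(x)p(y))].
  (α,0): 0.34·log₂(1.4757) = 0.1909
  (α,1): 0.01·log₂(1.3889) = 0.0047
  (α,2): 0.01·log₂(0.0817) = -0.0361
  (β,0): 0.30·log₂(0.7324) = -0.1348
  (β,1): 0.01·log₂(0.7812) = -0.0036
  (β,2): 0.33·log₂(1.5165) = 0.1983
Sum = 0.219 bits.

0.219 bits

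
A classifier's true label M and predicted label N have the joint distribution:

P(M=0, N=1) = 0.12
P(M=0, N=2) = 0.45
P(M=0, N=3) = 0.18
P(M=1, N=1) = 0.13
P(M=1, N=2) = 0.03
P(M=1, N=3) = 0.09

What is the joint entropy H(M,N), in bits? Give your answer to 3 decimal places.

2.178 bits

H(M,N) = −Σ p(x,y)·log₂ p(x,y) over all 6 cells.
  cell (0,1): −0.12·log₂0.12 = 0.3671
  cell (0,2): −0.45·log₂0.45 = 0.5184
  cell (0,3): −0.18·log₂0.18 = 0.4453
  cell (1,1): −0.13·log₂0.13 = 0.3826
  cell (1,2): −0.03·log₂0.03 = 0.1518
  cell (1,3): −0.09·log₂0.09 = 0.3127
Sum = 2.178 bits.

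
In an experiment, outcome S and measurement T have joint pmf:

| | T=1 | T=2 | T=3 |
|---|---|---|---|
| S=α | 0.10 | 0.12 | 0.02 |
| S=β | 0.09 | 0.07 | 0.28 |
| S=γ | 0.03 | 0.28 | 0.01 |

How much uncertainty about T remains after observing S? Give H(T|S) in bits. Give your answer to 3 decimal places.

1.099 bits

Chain rule: H(T|S) = H(S,T) − H(S).
Marginals: p(S) = (0.2400, 0.4400, 0.3200), p(T) = (0.2200, 0.4700, 0.3100).
H(S,T) = 2.6400 bits; H(S) = 1.5413 bits.
H(T|S) = 2.6400 − 1.5413 = 1.099 bits.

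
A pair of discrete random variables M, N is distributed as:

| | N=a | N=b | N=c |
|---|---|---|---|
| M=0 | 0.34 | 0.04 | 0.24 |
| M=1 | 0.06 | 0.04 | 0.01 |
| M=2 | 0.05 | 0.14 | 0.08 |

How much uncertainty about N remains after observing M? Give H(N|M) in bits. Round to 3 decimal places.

1.322 bits

Chain rule: H(N|M) = H(M,N) − H(M).
Marginals: p(M) = (0.6200, 0.1100, 0.2700), p(N) = (0.4500, 0.2200, 0.3300).
H(M,N) = 2.6095 bits; H(M) = 1.2879 bits.
H(N|M) = 2.6095 − 1.2879 = 1.322 bits.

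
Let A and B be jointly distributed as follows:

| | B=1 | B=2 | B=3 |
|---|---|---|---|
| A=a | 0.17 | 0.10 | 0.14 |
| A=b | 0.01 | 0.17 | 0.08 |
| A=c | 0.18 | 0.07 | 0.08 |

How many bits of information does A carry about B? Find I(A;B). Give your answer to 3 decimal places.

0.180 bits

Marginals: p(A) = (0.4100, 0.2600, 0.3300), p(B) = (0.3600, 0.3400, 0.3000).
I(A;B) = Σ p(x,y)·log₂[p(x,y)/(p(x)p(y))].
  (a,1): 0.17·log₂(1.1518) = 0.0347
  (a,2): 0.10·log₂(0.7174) = -0.0479
  (a,3): 0.14·log₂(1.1382) = 0.0261
  (b,1): 0.01·log₂(0.1068) = -0.0323
  (b,2): 0.17·log₂(1.9231) = 0.1604
  (b,3): 0.08·log₂(1.0256) = 0.0029
  (c,1): 0.18·log₂(1.5152) = 0.1079
  (c,2): 0.07·log₂(0.6239) = -0.0476
  (c,3): 0.08·log₂(0.8081) = -0.0246
Sum = 0.180 bits.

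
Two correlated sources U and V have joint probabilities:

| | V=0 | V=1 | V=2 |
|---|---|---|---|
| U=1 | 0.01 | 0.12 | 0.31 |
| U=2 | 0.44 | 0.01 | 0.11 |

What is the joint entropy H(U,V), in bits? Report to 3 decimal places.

H(U,V) = −Σ p(x,y)·log₂ p(x,y) over all 6 cells.
  cell (1,0): −0.01·log₂0.01 = 0.0664
  cell (1,1): −0.12·log₂0.12 = 0.3671
  cell (1,2): −0.31·log₂0.31 = 0.5238
  cell (2,0): −0.44·log₂0.44 = 0.5211
  cell (2,1): −0.01·log₂0.01 = 0.0664
  cell (2,2): −0.11·log₂0.11 = 0.3503
Sum = 1.895 bits.

1.895 bits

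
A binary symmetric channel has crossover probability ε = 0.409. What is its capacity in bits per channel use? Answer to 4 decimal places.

0.0240 bits

Binary symmetric channel: C = 1 − h₂(ε) where h₂ is the binary entropy function.
h₂(0.409) = −0.409·log₂0.409 − 0.591·log₂0.591 = 0.9760.
C = 1 − 0.9760 = 0.0240 bits per channel use.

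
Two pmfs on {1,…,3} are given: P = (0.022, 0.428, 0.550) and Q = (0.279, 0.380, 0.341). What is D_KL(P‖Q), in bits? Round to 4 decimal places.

D(P‖Q) = Σ p·log₂(p/q).
  0.022·log₂(0.022/0.279) = -0.08062
  0.428·log₂(0.428/0.380) = 0.07345
  0.550·log₂(0.550/0.341) = 0.37931
D(P‖Q) = 0.3721 bits.

0.3721 bits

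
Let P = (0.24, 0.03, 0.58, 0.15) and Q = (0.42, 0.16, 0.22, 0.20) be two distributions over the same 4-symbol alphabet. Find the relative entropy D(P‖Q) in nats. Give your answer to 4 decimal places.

0.3346 nats

D(P‖Q) = Σ p·ln(p/q).
  0.24·ln(0.24/0.42) = -0.13431
  0.03·ln(0.03/0.16) = -0.05022
  0.58·ln(0.58/0.22) = 0.56225
  0.15·ln(0.15/0.20) = -0.04315
D(P‖Q) = 0.3346 nats.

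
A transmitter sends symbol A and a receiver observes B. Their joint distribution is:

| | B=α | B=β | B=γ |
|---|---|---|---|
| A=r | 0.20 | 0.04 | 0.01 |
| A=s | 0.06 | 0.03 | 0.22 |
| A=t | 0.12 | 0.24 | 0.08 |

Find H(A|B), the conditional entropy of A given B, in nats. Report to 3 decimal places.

Chain rule: H(A|B) = H(A,B) − H(B).
Marginals: p(A) = (0.2500, 0.3100, 0.4400), p(B) = (0.3800, 0.3100, 0.3100).
H(A,B) = 1.9028 nats; H(B) = 1.0938 nats.
H(A|B) = 1.9028 − 1.0938 = 0.809 nats.

0.809 nats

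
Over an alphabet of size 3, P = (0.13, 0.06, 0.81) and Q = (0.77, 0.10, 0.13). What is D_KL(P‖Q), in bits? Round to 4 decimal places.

D(P‖Q) = Σ p·log₂(p/q).
  0.13·log₂(0.13/0.77) = -0.33363
  0.06·log₂(0.06/0.10) = -0.04422
  0.81·log₂(0.81/0.13) = 2.13792
D(P‖Q) = 1.7601 bits.

1.7601 bits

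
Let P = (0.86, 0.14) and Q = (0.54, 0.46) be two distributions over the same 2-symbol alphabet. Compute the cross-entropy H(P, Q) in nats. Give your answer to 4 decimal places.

H(P,Q) = −Σ p·ln q.
  −0.86·ln(0.54) = 0.52992
  −0.14·ln(0.46) = 0.10871
H(P,Q) = 0.6386 nats.

0.6386 nats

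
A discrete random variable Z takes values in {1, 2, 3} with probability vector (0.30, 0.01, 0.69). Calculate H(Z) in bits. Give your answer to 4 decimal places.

H(Z) = −Σ p·log₂ p.
  −(0.30)·log₂(0.30) = 0.52109
  −(0.01)·log₂(0.01) = 0.06644
  −(0.69)·log₂(0.69) = 0.36938
Sum: 0.52109 + 0.06644 + 0.36938 = 0.9569 bits.

0.9569 bits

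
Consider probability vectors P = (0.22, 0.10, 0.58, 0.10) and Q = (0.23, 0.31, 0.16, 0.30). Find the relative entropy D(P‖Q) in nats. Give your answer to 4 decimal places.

0.5142 nats

D(P‖Q) = Σ p·ln(p/q).
  0.22·ln(0.22/0.23) = -0.00978
  0.10·ln(0.10/0.31) = -0.11314
  0.58·ln(0.58/0.16) = 0.74696
  0.10·ln(0.10/0.30) = -0.10986
D(P‖Q) = 0.5142 nats.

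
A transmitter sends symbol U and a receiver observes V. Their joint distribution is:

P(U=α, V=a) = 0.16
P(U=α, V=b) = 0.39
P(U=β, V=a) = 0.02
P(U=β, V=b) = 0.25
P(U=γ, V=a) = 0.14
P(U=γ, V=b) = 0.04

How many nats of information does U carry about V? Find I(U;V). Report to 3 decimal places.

0.129 nats

Marginals: p(U) = (0.5500, 0.2700, 0.1800), p(V) = (0.3200, 0.6800).
I(U;V) = Σ p(x,y)·ln[p(x,y)/(p(x)p(y))].
  (α,a): 0.16·ln(0.9091) = -0.0152
  (α,b): 0.39·ln(1.0428) = 0.0163
  (β,a): 0.02·ln(0.2315) = -0.0293
  (β,b): 0.25·ln(1.3617) = 0.0772
  (γ,a): 0.14·ln(2.4306) = 0.1243
  (γ,b): 0.04·ln(0.3268) = -0.0447
Sum = 0.129 nats.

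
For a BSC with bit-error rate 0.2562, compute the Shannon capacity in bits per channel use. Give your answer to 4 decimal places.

Binary symmetric channel: C = 1 − h₂(ε) where h₂ is the binary entropy function.
h₂(0.2562) = −0.2562·log₂0.2562 − 0.7438·log₂0.7438 = 0.8210.
C = 1 − 0.8210 = 0.1790 bits per channel use.

0.1790 bits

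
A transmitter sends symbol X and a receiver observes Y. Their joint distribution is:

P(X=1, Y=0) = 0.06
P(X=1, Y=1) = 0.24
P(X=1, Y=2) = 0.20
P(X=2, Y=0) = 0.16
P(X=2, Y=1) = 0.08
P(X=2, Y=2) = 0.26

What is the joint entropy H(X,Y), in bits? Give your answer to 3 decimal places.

H(X,Y) = −Σ p(x,y)·log₂ p(x,y) over all 6 cells.
  cell (1,0): −0.06·log₂0.06 = 0.2435
  cell (1,1): −0.24·log₂0.24 = 0.4941
  cell (1,2): −0.20·log₂0.20 = 0.4644
  cell (2,0): −0.16·log₂0.16 = 0.4230
  cell (2,1): −0.08·log₂0.08 = 0.2915
  cell (2,2): −0.26·log₂0.26 = 0.5053
Sum = 2.422 bits.

2.422 bits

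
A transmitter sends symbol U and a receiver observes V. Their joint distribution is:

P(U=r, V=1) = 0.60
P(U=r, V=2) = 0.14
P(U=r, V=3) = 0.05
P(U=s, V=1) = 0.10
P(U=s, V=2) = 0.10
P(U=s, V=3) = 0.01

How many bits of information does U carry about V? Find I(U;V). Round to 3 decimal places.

0.053 bits

Marginals: p(U) = (0.7900, 0.2100), p(V) = (0.7000, 0.2400, 0.0600).
I(U;V) = Σ p(x,y)·log₂[p(x,y)/(p(x)p(y))].
  (r,1): 0.60·log₂(1.0850) = 0.0706
  (r,2): 0.14·log₂(0.7384) = -0.0613
  (r,3): 0.05·log₂(1.0549) = 0.0039
  (s,1): 0.10·log₂(0.6803) = -0.0556
  (s,2): 0.10·log₂(1.9841) = 0.0989
  (s,3): 0.01·log₂(0.7937) = -0.0033
Sum = 0.053 bits.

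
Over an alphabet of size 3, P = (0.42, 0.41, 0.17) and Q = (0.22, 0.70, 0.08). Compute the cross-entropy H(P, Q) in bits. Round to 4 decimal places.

1.7479 bits

H(P,Q) = −Σ p·log₂ q.
  −0.42·log₂(0.22) = 0.91746
  −0.41·log₂(0.70) = 0.21098
  −0.17·log₂(0.08) = 0.61946
H(P,Q) = 1.7479 bits.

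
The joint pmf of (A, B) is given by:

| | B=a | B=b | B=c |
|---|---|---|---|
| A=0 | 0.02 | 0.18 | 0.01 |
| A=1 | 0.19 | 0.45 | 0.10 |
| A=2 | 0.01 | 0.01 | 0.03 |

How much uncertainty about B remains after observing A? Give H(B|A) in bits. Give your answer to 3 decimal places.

Chain rule: H(B|A) = H(A,B) − H(A).
Marginals: p(A) = (0.2100, 0.7400, 0.0500), p(B) = (0.2200, 0.6400, 0.1400).
H(A,B) = 2.2151 bits; H(A) = 1.0104 bits.
H(B|A) = 2.2151 − 1.0104 = 1.205 bits.

1.205 bits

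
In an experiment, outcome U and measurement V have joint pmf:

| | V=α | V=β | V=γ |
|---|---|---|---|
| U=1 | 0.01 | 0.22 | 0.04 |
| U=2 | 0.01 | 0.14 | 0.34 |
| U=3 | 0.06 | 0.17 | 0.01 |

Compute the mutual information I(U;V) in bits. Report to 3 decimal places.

0.345 bits

Marginals: p(U) = (0.2700, 0.4900, 0.2400), p(V) = (0.0800, 0.5300, 0.3900).
I(U;V) = Σ p(x,y)·log₂[p(x,y)/(p(x)p(y))].
  (1,α): 0.01·log₂(0.4630) = -0.0111
  (1,β): 0.22·log₂(1.5374) = 0.1365
  (1,γ): 0.04·log₂(0.3799) = -0.0559
  (2,α): 0.01·log₂(0.2551) = -0.0197
  (2,β): 0.14·log₂(0.5391) = -0.1248
  (2,γ): 0.34·log₂(1.7792) = 0.2826
  (3,α): 0.06·log₂(3.1250) = 0.0986
  (3,β): 0.17·log₂(1.3365) = 0.0711
  (3,γ): 0.01·log₂(0.1068) = -0.0323
Sum = 0.345 bits.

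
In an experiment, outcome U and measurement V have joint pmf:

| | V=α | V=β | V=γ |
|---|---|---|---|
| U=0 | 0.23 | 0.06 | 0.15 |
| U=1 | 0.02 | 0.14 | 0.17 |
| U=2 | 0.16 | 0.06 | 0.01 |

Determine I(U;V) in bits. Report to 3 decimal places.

0.278 bits

Marginals: p(U) = (0.4400, 0.3300, 0.2300), p(V) = (0.4100, 0.2600, 0.3300).
I(U;V) = H(U) + H(V) − H(U,V).
H(U) = 1.5366, H(V) = 1.5605, H(U,V) = 2.8193.
I(U;V) = 1.5366 + 1.5605 − 2.8193 = 0.278 bits.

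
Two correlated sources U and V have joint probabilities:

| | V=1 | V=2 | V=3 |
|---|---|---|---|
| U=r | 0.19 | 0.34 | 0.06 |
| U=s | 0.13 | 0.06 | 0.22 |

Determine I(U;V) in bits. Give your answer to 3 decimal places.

0.211 bits

Marginals: p(U) = (0.5900, 0.4100), p(V) = (0.3200, 0.4000, 0.2800).
I(U;V) = Σ p(x,y)·log₂[p(x,y)/(p(x)p(y))].
  (r,1): 0.19·log₂(1.0064) = 0.0017
  (r,2): 0.34·log₂(1.4407) = 0.1791
  (r,3): 0.06·log₂(0.3632) = -0.0877
  (s,1): 0.13·log₂(0.9909) = -0.0017
  (s,2): 0.06·log₂(0.3659) = -0.0870
  (s,3): 0.22·log₂(1.9164) = 0.2064
Sum = 0.211 bits.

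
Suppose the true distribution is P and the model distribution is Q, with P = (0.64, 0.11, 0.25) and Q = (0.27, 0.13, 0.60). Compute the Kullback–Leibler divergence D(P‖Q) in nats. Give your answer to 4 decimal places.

D(P‖Q) = Σ p·ln(p/q).
  0.64·ln(0.64/0.27) = 0.55235
  0.11·ln(0.11/0.13) = -0.01838
  0.25·ln(0.25/0.60) = -0.21887
D(P‖Q) = 0.3151 nats.

0.3151 nats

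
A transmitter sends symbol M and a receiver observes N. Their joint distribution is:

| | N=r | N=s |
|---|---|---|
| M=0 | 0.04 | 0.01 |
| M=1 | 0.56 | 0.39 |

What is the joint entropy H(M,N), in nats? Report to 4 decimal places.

0.8667 nats

H(M,N) = −Σ p(x,y)·ln p(x,y) over all 4 cells.
  cell (0,r): −0.04·ln0.04 = 0.12876
  cell (0,s): −0.01·ln0.01 = 0.04605
  cell (1,r): −0.56·ln0.56 = 0.32470
  cell (1,s): −0.39·ln0.39 = 0.36723
Sum = 0.8667 nats.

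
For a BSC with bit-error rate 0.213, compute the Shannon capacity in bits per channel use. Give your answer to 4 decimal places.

0.2528 bits

Binary symmetric channel: C = 1 − h₂(ε) where h₂ is the binary entropy function.
h₂(0.213) = −0.213·log₂0.213 − 0.787·log₂0.787 = 0.7472.
C = 1 − 0.7472 = 0.2528 bits per channel use.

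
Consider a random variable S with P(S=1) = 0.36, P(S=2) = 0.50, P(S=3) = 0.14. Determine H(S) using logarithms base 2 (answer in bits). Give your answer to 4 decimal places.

1.4277 bits

H(S) = −Σ p·log₂ p.
  −(0.36)·log₂(0.36) = 0.53062
  −(0.50)·log₂(0.50) = 0.50000
  −(0.14)·log₂(0.14) = 0.39711
Sum: 0.53062 + 0.50000 + 0.39711 = 1.4277 bits.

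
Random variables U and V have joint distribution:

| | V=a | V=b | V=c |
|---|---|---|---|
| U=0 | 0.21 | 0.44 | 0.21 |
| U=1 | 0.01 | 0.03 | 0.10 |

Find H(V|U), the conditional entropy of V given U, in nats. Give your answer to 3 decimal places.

Chain rule: H(V|U) = H(U,V) − H(U).
Marginals: p(U) = (0.8600, 0.1400), p(V) = (0.2200, 0.4700, 0.3100).
H(U,V) = 1.3982 nats; H(U) = 0.4050 nats.
H(V|U) = 1.3982 − 0.4050 = 0.993 nats.

0.993 nats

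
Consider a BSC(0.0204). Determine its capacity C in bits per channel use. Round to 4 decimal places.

0.8563 bits

Binary symmetric channel: C = 1 − h₂(ε) where h₂ is the binary entropy function.
h₂(0.0204) = −0.0204·log₂0.0204 − 0.9796·log₂0.9796 = 0.1437.
C = 1 − 0.1437 = 0.8563 bits per channel use.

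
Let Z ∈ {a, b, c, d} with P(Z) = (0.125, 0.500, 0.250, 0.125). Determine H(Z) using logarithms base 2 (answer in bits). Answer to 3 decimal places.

H(Z) = −Σ p·log₂ p.
  −(0.125)·log₂(0.125) = 0.3750
  −(0.500)·log₂(0.500) = 0.5000
  −(0.250)·log₂(0.250) = 0.5000
  −(0.125)·log₂(0.125) = 0.3750
Sum: 0.3750 + 0.5000 + 0.5000 + 0.3750 = 1.750 bits.

1.750 bits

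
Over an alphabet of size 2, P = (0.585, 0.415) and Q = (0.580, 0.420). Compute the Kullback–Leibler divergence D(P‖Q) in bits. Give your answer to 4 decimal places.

0.0001 bits

D(P‖Q) = Σ p·log₂(p/q).
  0.585·log₂(0.585/0.580) = 0.00724
  0.415·log₂(0.415/0.420) = -0.00717
D(P‖Q) = 0.0001 bits.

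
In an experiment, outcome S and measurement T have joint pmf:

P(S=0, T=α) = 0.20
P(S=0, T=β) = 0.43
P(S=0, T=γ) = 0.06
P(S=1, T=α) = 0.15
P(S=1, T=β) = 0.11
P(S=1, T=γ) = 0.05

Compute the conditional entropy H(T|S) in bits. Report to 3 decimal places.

Marginals: p(S) = (0.6900, 0.3100), p(T) = (0.3500, 0.5400, 0.1100).
H(T|S) = Σ p(S) · H(T|S=·).
  S=0: p=0.6900, H(T|S=0) = 1.2494
  S=1: p=0.3100, H(T|S=1) = 1.4617
Weighted sum = 1.315 bits.

1.315 bits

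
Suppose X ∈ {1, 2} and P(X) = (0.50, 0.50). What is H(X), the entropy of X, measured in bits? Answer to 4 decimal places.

H(X) = −Σ p·log₂ p.
  −(0.50)·log₂(0.50) = 0.50000
  −(0.50)·log₂(0.50) = 0.50000
Sum: 0.50000 + 0.50000 = 1.0000 bits.

1.0000 bits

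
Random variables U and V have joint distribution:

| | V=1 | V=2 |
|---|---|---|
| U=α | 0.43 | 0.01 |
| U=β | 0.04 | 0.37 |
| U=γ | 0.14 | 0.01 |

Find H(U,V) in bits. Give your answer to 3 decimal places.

H(U,V) = −Σ p(x,y)·log₂ p(x,y) over all 6 cells.
  cell (α,1): −0.43·log₂0.43 = 0.5236
  cell (α,2): −0.01·log₂0.01 = 0.0664
  cell (β,1): −0.04·log₂0.04 = 0.1858
  cell (β,2): −0.37·log₂0.37 = 0.5307
  cell (γ,1): −0.14·log₂0.14 = 0.3971
  cell (γ,2): −0.01·log₂0.01 = 0.0664
Sum = 1.770 bits.

1.770 bits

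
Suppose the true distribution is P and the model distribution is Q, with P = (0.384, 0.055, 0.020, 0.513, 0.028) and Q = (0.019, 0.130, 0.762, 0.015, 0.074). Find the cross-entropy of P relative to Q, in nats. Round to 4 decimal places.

H(P,Q) = −Σ p·ln q.
  −0.384·ln(0.019) = 1.52191
  −0.055·ln(0.130) = 0.11221
  −0.020·ln(0.762) = 0.00544
  −0.513·ln(0.015) = 2.15445
  −0.028·ln(0.074) = 0.07290
H(P,Q) = 3.8669 nats.

3.8669 nats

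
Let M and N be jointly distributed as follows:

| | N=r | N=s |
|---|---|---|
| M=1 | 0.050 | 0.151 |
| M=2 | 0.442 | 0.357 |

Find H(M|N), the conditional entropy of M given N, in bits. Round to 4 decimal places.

Marginals: p(M) = (0.2010, 0.7990), p(N) = (0.4920, 0.5080).
H(M|N) = Σ p(N) · H(M|N=·).
  N=r: p=0.4920, H(M|N=r) = 0.4741
  N=s: p=0.5080, H(M|N=s) = 0.8779
Weighted sum = 0.6792 bits.

0.6792 bits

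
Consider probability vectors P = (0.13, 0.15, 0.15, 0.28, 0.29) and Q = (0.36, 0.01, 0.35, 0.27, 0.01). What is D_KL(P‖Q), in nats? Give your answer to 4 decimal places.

1.1334 nats

D(P‖Q) = Σ p·ln(p/q).
  0.13·ln(0.13/0.36) = -0.13241
  0.15·ln(0.15/0.01) = 0.40621
  0.15·ln(0.15/0.35) = -0.12709
  0.28·ln(0.28/0.27) = 0.01018
  0.29·ln(0.29/0.01) = 0.97652
D(P‖Q) = 1.1334 nats.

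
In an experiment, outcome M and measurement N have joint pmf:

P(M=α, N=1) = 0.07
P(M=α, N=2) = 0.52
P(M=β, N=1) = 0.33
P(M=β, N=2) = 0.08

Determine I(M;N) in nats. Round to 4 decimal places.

Marginals: p(M) = (0.5900, 0.4100), p(N) = (0.4000, 0.6000).
I(M;N) = H(M) + H(N) − H(M,N).
H(M) = 0.6769, H(N) = 0.6730, H(M,N) = 1.0941.
I(M;N) = 0.6769 + 0.6730 − 1.0941 = 0.2558 nats.

0.2558 nats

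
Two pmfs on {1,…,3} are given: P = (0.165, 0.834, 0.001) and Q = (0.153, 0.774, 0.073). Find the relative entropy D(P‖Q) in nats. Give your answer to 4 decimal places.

0.0704 nats

D(P‖Q) = Σ p·ln(p/q).
  0.165·ln(0.165/0.153) = 0.01246
  0.834·ln(0.834/0.774) = 0.06227
  0.001·ln(0.001/0.073) = -0.00429
D(P‖Q) = 0.0704 nats.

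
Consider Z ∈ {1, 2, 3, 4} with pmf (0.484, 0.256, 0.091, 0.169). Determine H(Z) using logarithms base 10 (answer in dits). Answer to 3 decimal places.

H(Z) = −Σ p·log₁₀ p.
  −(0.484)·log₁₀(0.484) = 0.1525
  −(0.256)·log₁₀(0.256) = 0.1515
  −(0.091)·log₁₀(0.091) = 0.0947
  −(0.169)·log₁₀(0.169) = 0.1305
Sum: 0.1525 + 0.1515 + 0.0947 + 0.1305 = 0.529 dits.

0.529 dits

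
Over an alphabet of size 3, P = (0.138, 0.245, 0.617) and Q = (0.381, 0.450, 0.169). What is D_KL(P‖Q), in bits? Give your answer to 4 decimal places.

D(P‖Q) = Σ p·log₂(p/q).
  0.138·log₂(0.138/0.381) = -0.20219
  0.245·log₂(0.245/0.450) = -0.21490
  0.617·log₂(0.617/0.169) = 1.15271
D(P‖Q) = 0.7356 bits.

0.7356 bits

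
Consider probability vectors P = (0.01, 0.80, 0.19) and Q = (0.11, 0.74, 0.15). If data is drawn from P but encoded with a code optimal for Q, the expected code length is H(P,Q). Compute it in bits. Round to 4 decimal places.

0.8994 bits

H(P,Q) = −Σ p·log₂ q.
  −0.01·log₂(0.11) = 0.03184
  −0.80·log₂(0.74) = 0.34752
  −0.19·log₂(0.15) = 0.52002
H(P,Q) = 0.8994 bits.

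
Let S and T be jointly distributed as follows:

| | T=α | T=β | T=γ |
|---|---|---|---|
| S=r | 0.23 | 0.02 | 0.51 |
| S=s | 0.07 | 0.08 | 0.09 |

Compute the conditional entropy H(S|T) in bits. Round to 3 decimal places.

0.673 bits

Chain rule: H(S|T) = H(S,T) − H(T).
Marginals: p(S) = (0.7600, 0.2400), p(T) = (0.3000, 0.1000, 0.6000).
H(S,T) = 1.9687 bits; H(T) = 1.2955 bits.
H(S|T) = 1.9687 − 1.2955 = 0.673 bits.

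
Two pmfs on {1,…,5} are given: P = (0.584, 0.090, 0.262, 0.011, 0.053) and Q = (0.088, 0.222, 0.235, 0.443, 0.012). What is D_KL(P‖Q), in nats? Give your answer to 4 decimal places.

1.0906 nats

D(P‖Q) = Σ p·ln(p/q).
  0.584·ln(0.584/0.088) = 1.10526
  0.090·ln(0.090/0.222) = -0.08126
  0.262·ln(0.262/0.235) = 0.02849
  0.011·ln(0.011/0.443) = -0.04065
  0.053·ln(0.053/0.012) = 0.07873
D(P‖Q) = 1.0906 nats.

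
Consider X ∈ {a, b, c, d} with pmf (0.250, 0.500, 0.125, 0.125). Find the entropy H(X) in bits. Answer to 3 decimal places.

1.750 bits

H(X) = −Σ p·log₂ p.
  −(0.250)·log₂(0.250) = 0.5000
  −(0.500)·log₂(0.500) = 0.5000
  −(0.125)·log₂(0.125) = 0.3750
  −(0.125)·log₂(0.125) = 0.3750
Sum: 0.5000 + 0.5000 + 0.3750 + 0.3750 = 1.750 bits.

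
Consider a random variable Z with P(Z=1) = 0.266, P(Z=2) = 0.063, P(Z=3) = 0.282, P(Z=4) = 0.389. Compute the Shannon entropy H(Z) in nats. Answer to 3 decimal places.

H(Z) = −Σ p·ln p.
  −(0.266)·ln(0.266) = 0.3523
  −(0.063)·ln(0.063) = 0.1742
  −(0.282)·ln(0.282) = 0.3570
  −(0.389)·ln(0.389) = 0.3673
Sum: 0.3523 + 0.1742 + 0.3570 + 0.3673 = 1.251 nats.

1.251 nats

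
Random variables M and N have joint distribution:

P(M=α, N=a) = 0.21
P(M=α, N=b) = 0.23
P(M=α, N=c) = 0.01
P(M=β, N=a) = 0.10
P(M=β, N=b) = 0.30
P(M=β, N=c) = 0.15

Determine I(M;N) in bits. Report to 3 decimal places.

0.134 bits

Marginals: p(M) = (0.4500, 0.5500), p(N) = (0.3100, 0.5300, 0.1600).
I(M;N) = Σ p(x,y)·log₂[p(x,y)/(p(x)p(y))].
  (α,a): 0.21·log₂(1.5054) = 0.1239
  (α,b): 0.23·log₂(0.9644) = -0.0120
  (α,c): 0.01·log₂(0.1389) = -0.0285
  (β,a): 0.10·log₂(0.5865) = -0.0770
  (β,b): 0.30·log₂(1.0292) = 0.0124
  (β,c): 0.15·log₂(1.7045) = 0.1154
Sum = 0.134 bits.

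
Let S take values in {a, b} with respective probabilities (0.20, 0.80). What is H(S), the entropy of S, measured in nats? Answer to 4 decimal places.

H(S) = −Σ p·ln p.
  −(0.20)·ln(0.20) = 0.32189
  −(0.80)·ln(0.80) = 0.17851
Sum: 0.32189 + 0.17851 = 0.5004 nats.

0.5004 nats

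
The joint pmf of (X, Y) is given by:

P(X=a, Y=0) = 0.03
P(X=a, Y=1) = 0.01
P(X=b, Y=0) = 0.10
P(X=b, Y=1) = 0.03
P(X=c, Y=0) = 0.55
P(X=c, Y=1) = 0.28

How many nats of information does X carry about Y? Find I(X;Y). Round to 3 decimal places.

Marginals: p(X) = (0.0400, 0.1300, 0.8300), p(Y) = (0.6800, 0.3200).
I(X;Y) = H(X) + H(Y) − H(X,Y).
H(X) = 0.5486, H(Y) = 0.6269, H(X,Y) = 1.1719.
I(X;Y) = 0.5486 + 0.6269 − 1.1719 = 0.004 nats.

0.004 nats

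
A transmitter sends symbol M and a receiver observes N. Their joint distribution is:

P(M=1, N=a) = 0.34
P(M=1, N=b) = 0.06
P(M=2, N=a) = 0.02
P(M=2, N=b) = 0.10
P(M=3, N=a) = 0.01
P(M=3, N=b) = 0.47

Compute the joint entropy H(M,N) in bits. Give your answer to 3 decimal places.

H(M,N) = −Σ p(x,y)·log₂ p(x,y) over all 6 cells.
  cell (1,a): −0.34·log₂0.34 = 0.5292
  cell (1,b): −0.06·log₂0.06 = 0.2435
  cell (2,a): −0.02·log₂0.02 = 0.1129
  cell (2,b): −0.10·log₂0.10 = 0.3322
  cell (3,a): −0.01·log₂0.01 = 0.0664
  cell (3,b): −0.47·log₂0.47 = 0.5120
Sum = 1.796 bits.

1.796 bits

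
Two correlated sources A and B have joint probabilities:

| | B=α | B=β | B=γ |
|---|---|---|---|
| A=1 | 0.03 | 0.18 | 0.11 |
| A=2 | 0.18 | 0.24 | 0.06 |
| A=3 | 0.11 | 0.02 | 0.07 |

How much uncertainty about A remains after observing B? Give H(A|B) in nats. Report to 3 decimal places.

0.915 nats

Marginals: p(A) = (0.3200, 0.4800, 0.2000), p(B) = (0.3200, 0.4400, 0.2400).
H(A|B) = Σ p(B) · H(A|B=·).
  B=α: p=0.3200, H(A|B=α) = 0.9126
  B=β: p=0.4400, H(A|B=β) = 0.8368
  B=γ: p=0.2400, H(A|B=γ) = 1.0635
Weighted sum = 0.915 nats.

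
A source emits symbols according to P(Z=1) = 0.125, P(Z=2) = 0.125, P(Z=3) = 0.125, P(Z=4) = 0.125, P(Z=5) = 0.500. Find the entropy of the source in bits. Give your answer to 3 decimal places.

H(Z) = −Σ p·log₂ p.
  −(0.125)·log₂(0.125) = 0.3750
  −(0.125)·log₂(0.125) = 0.3750
  −(0.125)·log₂(0.125) = 0.3750
  −(0.125)·log₂(0.125) = 0.3750
  −(0.500)·log₂(0.500) = 0.5000
Sum: 0.3750 + 0.3750 + 0.3750 + 0.3750 + 0.5000 = 2.000 bits.

2.000 bits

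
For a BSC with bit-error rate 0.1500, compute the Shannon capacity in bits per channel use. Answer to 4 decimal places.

0.3902 bits

Binary symmetric channel: C = 1 − h₂(ε) where h₂ is the binary entropy function.
h₂(0.1500) = −0.1500·log₂0.1500 − 0.8500·log₂0.8500 = 0.6098.
C = 1 − 0.6098 = 0.3902 bits per channel use.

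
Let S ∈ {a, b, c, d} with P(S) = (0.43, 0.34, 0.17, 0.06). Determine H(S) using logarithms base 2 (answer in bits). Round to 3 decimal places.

H(S) = −Σ p·log₂ p.
  −(0.43)·log₂(0.43) = 0.5236
  −(0.34)·log₂(0.34) = 0.5292
  −(0.17)·log₂(0.17) = 0.4346
  −(0.06)·log₂(0.06) = 0.2435
Sum: 0.5236 + 0.5292 + 0.4346 + 0.2435 = 1.731 bits.

1.731 bits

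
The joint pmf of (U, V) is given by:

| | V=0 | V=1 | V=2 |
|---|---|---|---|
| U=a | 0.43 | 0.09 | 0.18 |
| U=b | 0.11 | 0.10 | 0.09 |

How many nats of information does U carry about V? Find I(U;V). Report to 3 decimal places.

0.035 nats

Marginals: p(U) = (0.7000, 0.3000), p(V) = (0.5400, 0.1900, 0.2700).
I(U;V) = Σ p(x,y)·ln[p(x,y)/(p(x)p(y))].
  (a,0): 0.43·ln(1.1376) = 0.0554
  (a,1): 0.09·ln(0.6767) = -0.0351
  (a,2): 0.18·ln(0.9524) = -0.0088
  (b,0): 0.11·ln(0.6790) = -0.0426
  (b,1): 0.10·ln(1.7544) = 0.0562
  (b,2): 0.09·ln(1.1111) = 0.0095
Sum = 0.035 nats.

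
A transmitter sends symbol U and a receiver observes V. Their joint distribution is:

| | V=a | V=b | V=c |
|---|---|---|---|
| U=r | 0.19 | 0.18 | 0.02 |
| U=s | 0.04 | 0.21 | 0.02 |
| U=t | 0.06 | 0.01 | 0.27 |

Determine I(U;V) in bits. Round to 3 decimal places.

Marginals: p(U) = (0.3900, 0.2700, 0.3400), p(V) = (0.2900, 0.4000, 0.3100).
I(U;V) = Σ p(x,y)·log₂[p(x,y)/(p(x)p(y))].
  (r,a): 0.19·log₂(1.6799) = 0.1422
  (r,b): 0.18·log₂(1.1538) = 0.0372
  (r,c): 0.02·log₂(0.1654) = -0.0519
  (s,a): 0.04·log₂(0.5109) = -0.0388
  (s,b): 0.21·log₂(1.9444) = 0.2015
  (s,c): 0.02·log₂(0.2389) = -0.0413
  (t,a): 0.06·log₂(0.6085) = -0.0430
  (t,b): 0.01·log₂(0.0735) = -0.0377
  (t,c): 0.27·log₂(2.5617) = 0.3664
Sum = 0.535 bits.

0.535 bits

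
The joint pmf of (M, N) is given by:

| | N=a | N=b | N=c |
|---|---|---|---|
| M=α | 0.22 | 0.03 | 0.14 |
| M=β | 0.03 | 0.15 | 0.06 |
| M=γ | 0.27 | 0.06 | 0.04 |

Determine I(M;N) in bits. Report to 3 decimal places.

0.259 bits

Marginals: p(M) = (0.3900, 0.2400, 0.3700), p(N) = (0.5200, 0.2400, 0.2400).
I(M;N) = H(M) + H(N) − H(M,N).
H(M) = 1.5547, H(N) = 1.4788, H(M,N) = 2.7746.
I(M;N) = 1.5547 + 1.4788 − 2.7746 = 0.259 bits.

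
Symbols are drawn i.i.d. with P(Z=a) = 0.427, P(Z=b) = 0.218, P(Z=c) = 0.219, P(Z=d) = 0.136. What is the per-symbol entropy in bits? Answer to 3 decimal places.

1.875 bits

H(Z) = −Σ p·log₂ p.
  −(0.427)·log₂(0.427) = 0.5242
  −(0.218)·log₂(0.218) = 0.4791
  −(0.219)·log₂(0.219) = 0.4798
  −(0.136)·log₂(0.136) = 0.3915
Sum: 0.5242 + 0.4791 + 0.4798 + 0.3915 = 1.875 bits.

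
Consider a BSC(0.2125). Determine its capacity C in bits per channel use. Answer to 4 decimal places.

0.2538 bits

Binary symmetric channel: C = 1 − h₂(ε) where h₂ is the binary entropy function.
h₂(0.2125) = −0.2125·log₂0.2125 − 0.7875·log₂0.7875 = 0.7462.
C = 1 − 0.7462 = 0.2538 bits per channel use.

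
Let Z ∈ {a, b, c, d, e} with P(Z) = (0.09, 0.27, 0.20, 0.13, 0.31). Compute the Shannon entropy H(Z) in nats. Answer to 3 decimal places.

H(Z) = −Σ p·ln p.
  −(0.09)·ln(0.09) = 0.2167
  −(0.27)·ln(0.27) = 0.3535
  −(0.20)·ln(0.20) = 0.3219
  −(0.13)·ln(0.13) = 0.2652
  −(0.31)·ln(0.31) = 0.3631
Sum: 0.2167 + 0.3535 + 0.3219 + 0.2652 + 0.3631 = 1.520 nats.

1.520 nats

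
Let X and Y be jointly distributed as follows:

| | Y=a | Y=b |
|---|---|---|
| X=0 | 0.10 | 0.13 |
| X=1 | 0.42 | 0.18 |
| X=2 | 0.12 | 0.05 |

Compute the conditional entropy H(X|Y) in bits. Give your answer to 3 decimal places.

1.326 bits

Chain rule: H(X|Y) = H(X,Y) − H(Y).
Marginals: p(X) = (0.2300, 0.6000, 0.1700), p(Y) = (0.6400, 0.3600).
H(X,Y) = 2.2690 bits; H(Y) = 0.9427 bits.
H(X|Y) = 2.2690 − 0.9427 = 1.326 bits.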